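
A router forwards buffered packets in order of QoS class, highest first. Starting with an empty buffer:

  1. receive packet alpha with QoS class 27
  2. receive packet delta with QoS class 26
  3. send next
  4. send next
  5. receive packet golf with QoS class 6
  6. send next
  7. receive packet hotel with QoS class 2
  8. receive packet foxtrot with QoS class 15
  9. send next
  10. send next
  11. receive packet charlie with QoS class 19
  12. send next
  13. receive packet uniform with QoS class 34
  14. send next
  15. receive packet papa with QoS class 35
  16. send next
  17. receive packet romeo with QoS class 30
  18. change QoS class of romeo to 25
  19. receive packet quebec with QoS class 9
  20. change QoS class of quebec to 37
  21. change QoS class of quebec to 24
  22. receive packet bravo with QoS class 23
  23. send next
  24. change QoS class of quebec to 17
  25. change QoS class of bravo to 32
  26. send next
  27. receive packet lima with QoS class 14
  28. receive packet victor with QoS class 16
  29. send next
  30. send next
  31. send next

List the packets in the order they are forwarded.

add alpha (QoS class 27) → {alpha:27}
add delta (QoS class 26) → {alpha:27, delta:26}
send next → alpha; now {delta:26}
send next → delta; now {}
add golf (QoS class 6) → {golf:6}
send next → golf; now {}
add hotel (QoS class 2) → {hotel:2}
add foxtrot (QoS class 15) → {foxtrot:15, hotel:2}
send next → foxtrot; now {hotel:2}
send next → hotel; now {}
add charlie (QoS class 19) → {charlie:19}
send next → charlie; now {}
add uniform (QoS class 34) → {uniform:34}
send next → uniform; now {}
add papa (QoS class 35) → {papa:35}
send next → papa; now {}
add romeo (QoS class 30) → {romeo:30}
update romeo to QoS class 25 → {romeo:25}
add quebec (QoS class 9) → {romeo:25, quebec:9}
update quebec to QoS class 37 → {quebec:37, romeo:25}
update quebec to QoS class 24 → {romeo:25, quebec:24}
add bravo (QoS class 23) → {romeo:25, quebec:24, bravo:23}
send next → romeo; now {quebec:24, bravo:23}
update quebec to QoS class 17 → {bravo:23, quebec:17}
update bravo to QoS class 32 → {bravo:32, quebec:17}
send next → bravo; now {quebec:17}
add lima (QoS class 14) → {quebec:17, lima:14}
add victor (QoS class 16) → {quebec:17, victor:16, lima:14}
send next → quebec; now {victor:16, lima:14}
send next → victor; now {lima:14}
send next → lima; now {}

alpha, delta, golf, foxtrot, hotel, charlie, uniform, papa, romeo, bravo, quebec, victor, lima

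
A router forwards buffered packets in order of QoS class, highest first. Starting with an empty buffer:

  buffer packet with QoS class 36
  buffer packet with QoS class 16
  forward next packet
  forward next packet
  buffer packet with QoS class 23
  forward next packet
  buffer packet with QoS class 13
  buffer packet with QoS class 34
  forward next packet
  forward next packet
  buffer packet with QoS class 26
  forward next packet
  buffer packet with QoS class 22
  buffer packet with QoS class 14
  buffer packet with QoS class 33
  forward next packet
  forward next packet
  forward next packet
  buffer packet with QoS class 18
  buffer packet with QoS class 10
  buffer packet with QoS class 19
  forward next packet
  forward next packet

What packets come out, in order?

insert 36 → {36}
insert 16 → {36, 16}
forward next packet → 36; now {16}
forward next packet → 16; now {}
insert 23 → {23}
forward next packet → 23; now {}
insert 13 → {13}
insert 34 → {34, 13}
forward next packet → 34; now {13}
forward next packet → 13; now {}
insert 26 → {26}
forward next packet → 26; now {}
insert 22 → {22}
insert 14 → {22, 14}
insert 33 → {33, 22, 14}
forward next packet → 33; now {22, 14}
forward next packet → 22; now {14}
forward next packet → 14; now {}
insert 18 → {18}
insert 10 → {18, 10}
insert 19 → {19, 18, 10}
forward next packet → 19; now {18, 10}
forward next packet → 18; now {10}

36 → 16 → 23 → 34 → 13 → 26 → 33 → 22 → 14 → 19 → 18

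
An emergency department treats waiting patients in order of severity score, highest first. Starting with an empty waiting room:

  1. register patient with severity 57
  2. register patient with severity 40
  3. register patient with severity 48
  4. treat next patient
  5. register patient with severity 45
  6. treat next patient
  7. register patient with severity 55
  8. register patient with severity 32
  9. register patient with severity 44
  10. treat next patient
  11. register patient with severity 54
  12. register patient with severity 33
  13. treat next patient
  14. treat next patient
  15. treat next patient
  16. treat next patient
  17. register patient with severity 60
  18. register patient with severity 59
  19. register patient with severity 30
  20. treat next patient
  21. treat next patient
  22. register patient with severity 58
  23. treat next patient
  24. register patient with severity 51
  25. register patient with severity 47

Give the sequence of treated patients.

insert 57 → {57}
insert 40 → {57, 40}
insert 48 → {57, 48, 40}
treat next patient → 57; now {48, 40}
insert 45 → {48, 45, 40}
treat next patient → 48; now {45, 40}
insert 55 → {55, 45, 40}
insert 32 → {55, 45, 40, 32}
insert 44 → {55, 45, 44, 40, 32}
treat next patient → 55; now {45, 44, 40, 32}
insert 54 → {54, 45, 44, 40, 32}
insert 33 → {54, 45, 44, 40, 33, 32}
treat next patient → 54; now {45, 44, 40, 33, 32}
treat next patient → 45; now {44, 40, 33, 32}
treat next patient → 44; now {40, 33, 32}
treat next patient → 40; now {33, 32}
insert 60 → {60, 33, 32}
insert 59 → {60, 59, 33, 32}
insert 30 → {60, 59, 33, 32, 30}
treat next patient → 60; now {59, 33, 32, 30}
treat next patient → 59; now {33, 32, 30}
insert 58 → {58, 33, 32, 30}
treat next patient → 58; now {33, 32, 30}
insert 51 → {51, 33, 32, 30}
insert 47 → {51, 47, 33, 32, 30}

57, 48, 55, 54, 45, 44, 40, 60, 59, 58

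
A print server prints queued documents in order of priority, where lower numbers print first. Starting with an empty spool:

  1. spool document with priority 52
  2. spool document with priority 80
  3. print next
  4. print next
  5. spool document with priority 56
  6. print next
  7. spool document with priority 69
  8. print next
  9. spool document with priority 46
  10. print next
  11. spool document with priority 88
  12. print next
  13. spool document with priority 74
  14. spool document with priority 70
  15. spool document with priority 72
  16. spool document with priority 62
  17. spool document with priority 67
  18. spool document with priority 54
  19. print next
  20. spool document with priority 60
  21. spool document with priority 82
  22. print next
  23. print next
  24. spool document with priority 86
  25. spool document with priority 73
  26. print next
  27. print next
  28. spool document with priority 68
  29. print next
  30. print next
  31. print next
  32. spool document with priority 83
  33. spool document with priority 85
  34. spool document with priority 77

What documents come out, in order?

insert 52 → {52}
insert 80 → {52, 80}
print next → 52; now {80}
print next → 80; now {}
insert 56 → {56}
print next → 56; now {}
insert 69 → {69}
print next → 69; now {}
insert 46 → {46}
print next → 46; now {}
insert 88 → {88}
print next → 88; now {}
insert 74 → {74}
insert 70 → {70, 74}
insert 72 → {70, 72, 74}
insert 62 → {62, 70, 72, 74}
insert 67 → {62, 67, 70, 72, 74}
insert 54 → {54, 62, 67, 70, 72, 74}
print next → 54; now {62, 67, 70, 72, 74}
insert 60 → {60, 62, 67, 70, 72, 74}
insert 82 → {60, 62, 67, 70, 72, 74, 82}
print next → 60; now {62, 67, 70, 72, 74, 82}
print next → 62; now {67, 70, 72, 74, 82}
insert 86 → {67, 70, 72, 74, 82, 86}
insert 73 → {67, 70, 72, 73, 74, 82, 86}
print next → 67; now {70, 72, 73, 74, 82, 86}
print next → 70; now {72, 73, 74, 82, 86}
insert 68 → {68, 72, 73, 74, 82, 86}
print next → 68; now {72, 73, 74, 82, 86}
print next → 72; now {73, 74, 82, 86}
print next → 73; now {74, 82, 86}
insert 83 → {74, 82, 83, 86}
insert 85 → {74, 82, 83, 85, 86}
insert 77 → {74, 77, 82, 83, 85, 86}

52 → 80 → 56 → 69 → 46 → 88 → 54 → 60 → 62 → 67 → 70 → 68 → 72 → 73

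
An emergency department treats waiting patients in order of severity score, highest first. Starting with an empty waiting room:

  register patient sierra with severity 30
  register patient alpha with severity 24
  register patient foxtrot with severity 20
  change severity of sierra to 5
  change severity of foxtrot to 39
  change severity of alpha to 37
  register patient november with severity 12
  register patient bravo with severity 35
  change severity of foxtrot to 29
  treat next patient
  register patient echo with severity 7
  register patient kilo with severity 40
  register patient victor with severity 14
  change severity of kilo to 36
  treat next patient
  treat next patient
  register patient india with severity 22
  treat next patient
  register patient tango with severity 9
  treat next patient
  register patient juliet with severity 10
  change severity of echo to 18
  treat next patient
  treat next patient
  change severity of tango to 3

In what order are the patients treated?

[alpha, kilo, bravo, foxtrot, india, echo, victor]

add sierra (severity 30) → {sierra:30}
add alpha (severity 24) → {sierra:30, alpha:24}
add foxtrot (severity 20) → {sierra:30, alpha:24, foxtrot:20}
update sierra to severity 5 → {alpha:24, foxtrot:20, sierra:5}
update foxtrot to severity 39 → {foxtrot:39, alpha:24, sierra:5}
update alpha to severity 37 → {foxtrot:39, alpha:37, sierra:5}
add november (severity 12) → {foxtrot:39, alpha:37, november:12, sierra:5}
add bravo (severity 35) → {foxtrot:39, alpha:37, bravo:35, november:12, sierra:5}
update foxtrot to severity 29 → {alpha:37, bravo:35, foxtrot:29, november:12, sierra:5}
treat next patient → alpha; now {bravo:35, foxtrot:29, november:12, sierra:5}
add echo (severity 7) → {bravo:35, foxtrot:29, november:12, echo:7, sierra:5}
add kilo (severity 40) → {kilo:40, bravo:35, foxtrot:29, november:12, echo:7, sierra:5}
add victor (severity 14) → {kilo:40, bravo:35, foxtrot:29, victor:14, november:12, echo:7, sierra:5}
update kilo to severity 36 → {kilo:36, bravo:35, foxtrot:29, victor:14, november:12, echo:7, sierra:5}
treat next patient → kilo; now {bravo:35, foxtrot:29, victor:14, november:12, echo:7, sierra:5}
treat next patient → bravo; now {foxtrot:29, victor:14, november:12, echo:7, sierra:5}
add india (severity 22) → {foxtrot:29, india:22, victor:14, november:12, echo:7, sierra:5}
treat next patient → foxtrot; now {india:22, victor:14, november:12, echo:7, sierra:5}
add tango (severity 9) → {india:22, victor:14, november:12, tango:9, echo:7, sierra:5}
treat next patient → india; now {victor:14, november:12, tango:9, echo:7, sierra:5}
add juliet (severity 10) → {victor:14, november:12, juliet:10, tango:9, echo:7, sierra:5}
update echo to severity 18 → {echo:18, victor:14, november:12, juliet:10, tango:9, sierra:5}
treat next patient → echo; now {victor:14, november:12, juliet:10, tango:9, sierra:5}
treat next patient → victor; now {november:12, juliet:10, tango:9, sierra:5}
update tango to severity 3 → {november:12, juliet:10, sierra:5, tango:3}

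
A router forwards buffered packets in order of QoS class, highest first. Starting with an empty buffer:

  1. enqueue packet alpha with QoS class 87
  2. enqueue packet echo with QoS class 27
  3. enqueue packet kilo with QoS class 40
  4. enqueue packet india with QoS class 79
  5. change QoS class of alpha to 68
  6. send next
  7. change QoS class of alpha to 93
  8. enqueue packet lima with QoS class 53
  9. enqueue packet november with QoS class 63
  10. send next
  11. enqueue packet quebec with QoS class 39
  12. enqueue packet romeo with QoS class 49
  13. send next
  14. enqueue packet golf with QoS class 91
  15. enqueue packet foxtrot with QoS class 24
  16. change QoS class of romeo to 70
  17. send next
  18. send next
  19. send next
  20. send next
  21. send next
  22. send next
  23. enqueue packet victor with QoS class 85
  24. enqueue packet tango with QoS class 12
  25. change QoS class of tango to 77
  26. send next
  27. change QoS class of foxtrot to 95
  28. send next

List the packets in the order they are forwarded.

add alpha (QoS class 87) → {alpha:87}
add echo (QoS class 27) → {alpha:87, echo:27}
add kilo (QoS class 40) → {alpha:87, kilo:40, echo:27}
add india (QoS class 79) → {alpha:87, india:79, kilo:40, echo:27}
update alpha to QoS class 68 → {india:79, alpha:68, kilo:40, echo:27}
send next → india; now {alpha:68, kilo:40, echo:27}
update alpha to QoS class 93 → {alpha:93, kilo:40, echo:27}
add lima (QoS class 53) → {alpha:93, lima:53, kilo:40, echo:27}
add november (QoS class 63) → {alpha:93, november:63, lima:53, kilo:40, echo:27}
send next → alpha; now {november:63, lima:53, kilo:40, echo:27}
add quebec (QoS class 39) → {november:63, lima:53, kilo:40, quebec:39, echo:27}
add romeo (QoS class 49) → {november:63, lima:53, romeo:49, kilo:40, quebec:39, echo:27}
send next → november; now {lima:53, romeo:49, kilo:40, quebec:39, echo:27}
add golf (QoS class 91) → {golf:91, lima:53, romeo:49, kilo:40, quebec:39, echo:27}
add foxtrot (QoS class 24) → {golf:91, lima:53, romeo:49, kilo:40, quebec:39, echo:27, foxtrot:24}
update romeo to QoS class 70 → {golf:91, romeo:70, lima:53, kilo:40, quebec:39, echo:27, foxtrot:24}
send next → golf; now {romeo:70, lima:53, kilo:40, quebec:39, echo:27, foxtrot:24}
send next → romeo; now {lima:53, kilo:40, quebec:39, echo:27, foxtrot:24}
send next → lima; now {kilo:40, quebec:39, echo:27, foxtrot:24}
send next → kilo; now {quebec:39, echo:27, foxtrot:24}
send next → quebec; now {echo:27, foxtrot:24}
send next → echo; now {foxtrot:24}
add victor (QoS class 85) → {victor:85, foxtrot:24}
add tango (QoS class 12) → {victor:85, foxtrot:24, tango:12}
update tango to QoS class 77 → {victor:85, tango:77, foxtrot:24}
send next → victor; now {tango:77, foxtrot:24}
update foxtrot to QoS class 95 → {foxtrot:95, tango:77}
send next → foxtrot; now {tango:77}

india, alpha, november, golf, romeo, lima, kilo, quebec, echo, victor, foxtrot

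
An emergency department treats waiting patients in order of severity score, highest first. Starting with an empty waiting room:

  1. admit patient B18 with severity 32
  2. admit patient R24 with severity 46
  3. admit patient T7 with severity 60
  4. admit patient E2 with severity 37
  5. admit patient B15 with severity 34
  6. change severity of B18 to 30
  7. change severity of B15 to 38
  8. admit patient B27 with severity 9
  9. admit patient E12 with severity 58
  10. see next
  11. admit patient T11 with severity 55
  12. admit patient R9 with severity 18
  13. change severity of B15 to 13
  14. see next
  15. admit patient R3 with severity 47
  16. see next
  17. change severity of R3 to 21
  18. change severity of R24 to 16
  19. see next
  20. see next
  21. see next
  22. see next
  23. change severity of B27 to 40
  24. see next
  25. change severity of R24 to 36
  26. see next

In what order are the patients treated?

T7 → E12 → T11 → E2 → B18 → R3 → R9 → B27 → R24

add B18 (severity 32) → {B18:32}
add R24 (severity 46) → {R24:46, B18:32}
add T7 (severity 60) → {T7:60, R24:46, B18:32}
add E2 (severity 37) → {T7:60, R24:46, E2:37, B18:32}
add B15 (severity 34) → {T7:60, R24:46, E2:37, B15:34, B18:32}
update B18 to severity 30 → {T7:60, R24:46, E2:37, B15:34, B18:30}
update B15 to severity 38 → {T7:60, R24:46, B15:38, E2:37, B18:30}
add B27 (severity 9) → {T7:60, R24:46, B15:38, E2:37, B18:30, B27:9}
add E12 (severity 58) → {T7:60, E12:58, R24:46, B15:38, E2:37, B18:30, B27:9}
see next → T7; now {E12:58, R24:46, B15:38, E2:37, B18:30, B27:9}
add T11 (severity 55) → {E12:58, T11:55, R24:46, B15:38, E2:37, B18:30, B27:9}
add R9 (severity 18) → {E12:58, T11:55, R24:46, B15:38, E2:37, B18:30, R9:18, B27:9}
update B15 to severity 13 → {E12:58, T11:55, R24:46, E2:37, B18:30, R9:18, B15:13, B27:9}
see next → E12; now {T11:55, R24:46, E2:37, B18:30, R9:18, B15:13, B27:9}
add R3 (severity 47) → {T11:55, R3:47, R24:46, E2:37, B18:30, R9:18, B15:13, B27:9}
see next → T11; now {R3:47, R24:46, E2:37, B18:30, R9:18, B15:13, B27:9}
update R3 to severity 21 → {R24:46, E2:37, B18:30, R3:21, R9:18, B15:13, B27:9}
update R24 to severity 16 → {E2:37, B18:30, R3:21, R9:18, R24:16, B15:13, B27:9}
see next → E2; now {B18:30, R3:21, R9:18, R24:16, B15:13, B27:9}
see next → B18; now {R3:21, R9:18, R24:16, B15:13, B27:9}
see next → R3; now {R9:18, R24:16, B15:13, B27:9}
see next → R9; now {R24:16, B15:13, B27:9}
update B27 to severity 40 → {B27:40, R24:16, B15:13}
see next → B27; now {R24:16, B15:13}
update R24 to severity 36 → {R24:36, B15:13}
see next → R24; now {B15:13}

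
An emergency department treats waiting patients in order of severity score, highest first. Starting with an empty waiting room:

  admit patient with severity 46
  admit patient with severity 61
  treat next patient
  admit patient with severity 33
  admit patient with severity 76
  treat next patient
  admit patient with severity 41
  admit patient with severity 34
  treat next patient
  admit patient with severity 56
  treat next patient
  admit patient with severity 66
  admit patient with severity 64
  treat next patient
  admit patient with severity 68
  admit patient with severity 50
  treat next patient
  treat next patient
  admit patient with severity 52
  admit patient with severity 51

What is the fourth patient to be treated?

56

insert 46 → {46}
insert 61 → {61, 46}
treat next patient → 61; now {46}
insert 33 → {46, 33}
insert 76 → {76, 46, 33}
treat next patient → 76; now {46, 33}
insert 41 → {46, 41, 33}
insert 34 → {46, 41, 34, 33}
treat next patient → 46; now {41, 34, 33}
insert 56 → {56, 41, 34, 33}
treat next patient → 56; now {41, 34, 33}
insert 66 → {66, 41, 34, 33}
insert 64 → {66, 64, 41, 34, 33}
treat next patient → 66; now {64, 41, 34, 33}
insert 68 → {68, 64, 41, 34, 33}
insert 50 → {68, 64, 50, 41, 34, 33}
treat next patient → 68; now {64, 50, 41, 34, 33}
treat next patient → 64; now {50, 41, 34, 33}
insert 52 → {52, 50, 41, 34, 33}
insert 51 → {52, 51, 50, 41, 34, 33}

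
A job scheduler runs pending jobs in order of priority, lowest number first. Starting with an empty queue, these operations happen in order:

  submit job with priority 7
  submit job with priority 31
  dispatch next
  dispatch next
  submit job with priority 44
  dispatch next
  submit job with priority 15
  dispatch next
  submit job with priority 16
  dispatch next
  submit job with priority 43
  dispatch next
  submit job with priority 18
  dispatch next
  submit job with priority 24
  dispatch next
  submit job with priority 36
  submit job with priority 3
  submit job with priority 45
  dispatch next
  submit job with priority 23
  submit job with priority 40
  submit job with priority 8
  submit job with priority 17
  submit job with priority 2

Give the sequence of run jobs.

insert 7 → {7}
insert 31 → {7, 31}
dispatch next → 7; now {31}
dispatch next → 31; now {}
insert 44 → {44}
dispatch next → 44; now {}
insert 15 → {15}
dispatch next → 15; now {}
insert 16 → {16}
dispatch next → 16; now {}
insert 43 → {43}
dispatch next → 43; now {}
insert 18 → {18}
dispatch next → 18; now {}
insert 24 → {24}
dispatch next → 24; now {}
insert 36 → {36}
insert 3 → {3, 36}
insert 45 → {3, 36, 45}
dispatch next → 3; now {36, 45}
insert 23 → {23, 36, 45}
insert 40 → {23, 36, 40, 45}
insert 8 → {8, 23, 36, 40, 45}
insert 17 → {8, 17, 23, 36, 40, 45}
insert 2 → {2, 8, 17, 23, 36, 40, 45}

[7, 31, 44, 15, 16, 43, 18, 24, 3]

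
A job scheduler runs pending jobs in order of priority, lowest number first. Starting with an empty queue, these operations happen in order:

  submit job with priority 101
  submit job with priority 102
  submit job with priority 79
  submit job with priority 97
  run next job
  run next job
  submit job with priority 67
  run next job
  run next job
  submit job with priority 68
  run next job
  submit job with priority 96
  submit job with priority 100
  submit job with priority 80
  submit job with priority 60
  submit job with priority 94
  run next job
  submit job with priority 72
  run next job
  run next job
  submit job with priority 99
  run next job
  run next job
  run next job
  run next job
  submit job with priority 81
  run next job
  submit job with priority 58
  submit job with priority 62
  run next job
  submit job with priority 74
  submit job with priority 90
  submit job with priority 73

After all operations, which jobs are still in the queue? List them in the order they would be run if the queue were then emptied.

62, 73, 74, 90, 102

insert 101 → {101}
insert 102 → {101, 102}
insert 79 → {79, 101, 102}
insert 97 → {79, 97, 101, 102}
run next job → 79; now {97, 101, 102}
run next job → 97; now {101, 102}
insert 67 → {67, 101, 102}
run next job → 67; now {101, 102}
run next job → 101; now {102}
insert 68 → {68, 102}
run next job → 68; now {102}
insert 96 → {96, 102}
insert 100 → {96, 100, 102}
insert 80 → {80, 96, 100, 102}
insert 60 → {60, 80, 96, 100, 102}
insert 94 → {60, 80, 94, 96, 100, 102}
run next job → 60; now {80, 94, 96, 100, 102}
insert 72 → {72, 80, 94, 96, 100, 102}
run next job → 72; now {80, 94, 96, 100, 102}
run next job → 80; now {94, 96, 100, 102}
insert 99 → {94, 96, 99, 100, 102}
run next job → 94; now {96, 99, 100, 102}
run next job → 96; now {99, 100, 102}
run next job → 99; now {100, 102}
run next job → 100; now {102}
insert 81 → {81, 102}
run next job → 81; now {102}
insert 58 → {58, 102}
insert 62 → {58, 62, 102}
run next job → 58; now {62, 102}
insert 74 → {62, 74, 102}
insert 90 → {62, 74, 90, 102}
insert 73 → {62, 73, 74, 90, 102}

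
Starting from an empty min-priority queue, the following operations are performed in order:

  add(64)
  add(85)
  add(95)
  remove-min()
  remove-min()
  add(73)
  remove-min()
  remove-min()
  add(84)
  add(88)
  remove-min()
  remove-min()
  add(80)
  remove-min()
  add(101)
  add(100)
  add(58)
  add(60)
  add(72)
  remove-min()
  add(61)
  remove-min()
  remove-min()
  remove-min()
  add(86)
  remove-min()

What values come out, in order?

insert 64 → {64}
insert 85 → {64, 85}
insert 95 → {64, 85, 95}
remove-min → 64; now {85, 95}
remove-min → 85; now {95}
insert 73 → {73, 95}
remove-min → 73; now {95}
remove-min → 95; now {}
insert 84 → {84}
insert 88 → {84, 88}
remove-min → 84; now {88}
remove-min → 88; now {}
insert 80 → {80}
remove-min → 80; now {}
insert 101 → {101}
insert 100 → {100, 101}
insert 58 → {58, 100, 101}
insert 60 → {58, 60, 100, 101}
insert 72 → {58, 60, 72, 100, 101}
remove-min → 58; now {60, 72, 100, 101}
insert 61 → {60, 61, 72, 100, 101}
remove-min → 60; now {61, 72, 100, 101}
remove-min → 61; now {72, 100, 101}
remove-min → 72; now {100, 101}
insert 86 → {86, 100, 101}
remove-min → 86; now {100, 101}

[64, 85, 73, 95, 84, 88, 80, 58, 60, 61, 72, 86]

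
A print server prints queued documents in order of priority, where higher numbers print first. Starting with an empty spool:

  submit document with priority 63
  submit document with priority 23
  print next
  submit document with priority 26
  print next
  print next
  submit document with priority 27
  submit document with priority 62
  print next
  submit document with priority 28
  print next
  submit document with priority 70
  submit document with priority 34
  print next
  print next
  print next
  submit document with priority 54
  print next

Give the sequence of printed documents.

63, 26, 23, 62, 28, 70, 34, 27, 54

insert 63 → {63}
insert 23 → {63, 23}
print next → 63; now {23}
insert 26 → {26, 23}
print next → 26; now {23}
print next → 23; now {}
insert 27 → {27}
insert 62 → {62, 27}
print next → 62; now {27}
insert 28 → {28, 27}
print next → 28; now {27}
insert 70 → {70, 27}
insert 34 → {70, 34, 27}
print next → 70; now {34, 27}
print next → 34; now {27}
print next → 27; now {}
insert 54 → {54}
print next → 54; now {}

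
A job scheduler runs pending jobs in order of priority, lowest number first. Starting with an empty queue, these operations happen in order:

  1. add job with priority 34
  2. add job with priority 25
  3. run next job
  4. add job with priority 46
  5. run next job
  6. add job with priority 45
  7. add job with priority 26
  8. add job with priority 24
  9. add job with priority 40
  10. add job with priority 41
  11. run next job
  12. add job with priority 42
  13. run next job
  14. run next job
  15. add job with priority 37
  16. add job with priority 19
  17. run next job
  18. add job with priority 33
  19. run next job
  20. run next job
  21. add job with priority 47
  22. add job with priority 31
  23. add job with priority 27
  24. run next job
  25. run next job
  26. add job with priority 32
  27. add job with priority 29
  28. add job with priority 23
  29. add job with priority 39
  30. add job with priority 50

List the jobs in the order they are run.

25 → 34 → 24 → 26 → 40 → 19 → 33 → 37 → 27 → 31

insert 34 → {34}
insert 25 → {25, 34}
run next job → 25; now {34}
insert 46 → {34, 46}
run next job → 34; now {46}
insert 45 → {45, 46}
insert 26 → {26, 45, 46}
insert 24 → {24, 26, 45, 46}
insert 40 → {24, 26, 40, 45, 46}
insert 41 → {24, 26, 40, 41, 45, 46}
run next job → 24; now {26, 40, 41, 45, 46}
insert 42 → {26, 40, 41, 42, 45, 46}
run next job → 26; now {40, 41, 42, 45, 46}
run next job → 40; now {41, 42, 45, 46}
insert 37 → {37, 41, 42, 45, 46}
insert 19 → {19, 37, 41, 42, 45, 46}
run next job → 19; now {37, 41, 42, 45, 46}
insert 33 → {33, 37, 41, 42, 45, 46}
run next job → 33; now {37, 41, 42, 45, 46}
run next job → 37; now {41, 42, 45, 46}
insert 47 → {41, 42, 45, 46, 47}
insert 31 → {31, 41, 42, 45, 46, 47}
insert 27 → {27, 31, 41, 42, 45, 46, 47}
run next job → 27; now {31, 41, 42, 45, 46, 47}
run next job → 31; now {41, 42, 45, 46, 47}
insert 32 → {32, 41, 42, 45, 46, 47}
insert 29 → {29, 32, 41, 42, 45, 46, 47}
insert 23 → {23, 29, 32, 41, 42, 45, 46, 47}
insert 39 → {23, 29, 32, 39, 41, 42, 45, 46, 47}
insert 50 → {23, 29, 32, 39, 41, 42, 45, 46, 47, 50}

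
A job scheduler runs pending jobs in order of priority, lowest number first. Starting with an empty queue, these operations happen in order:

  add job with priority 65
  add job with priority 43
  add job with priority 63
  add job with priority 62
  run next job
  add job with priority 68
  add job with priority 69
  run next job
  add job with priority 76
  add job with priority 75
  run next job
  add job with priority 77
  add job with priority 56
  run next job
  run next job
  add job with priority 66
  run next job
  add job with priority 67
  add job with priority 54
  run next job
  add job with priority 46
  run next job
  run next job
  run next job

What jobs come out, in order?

insert 65 → {65}
insert 43 → {43, 65}
insert 63 → {43, 63, 65}
insert 62 → {43, 62, 63, 65}
run next job → 43; now {62, 63, 65}
insert 68 → {62, 63, 65, 68}
insert 69 → {62, 63, 65, 68, 69}
run next job → 62; now {63, 65, 68, 69}
insert 76 → {63, 65, 68, 69, 76}
insert 75 → {63, 65, 68, 69, 75, 76}
run next job → 63; now {65, 68, 69, 75, 76}
insert 77 → {65, 68, 69, 75, 76, 77}
insert 56 → {56, 65, 68, 69, 75, 76, 77}
run next job → 56; now {65, 68, 69, 75, 76, 77}
run next job → 65; now {68, 69, 75, 76, 77}
insert 66 → {66, 68, 69, 75, 76, 77}
run next job → 66; now {68, 69, 75, 76, 77}
insert 67 → {67, 68, 69, 75, 76, 77}
insert 54 → {54, 67, 68, 69, 75, 76, 77}
run next job → 54; now {67, 68, 69, 75, 76, 77}
insert 46 → {46, 67, 68, 69, 75, 76, 77}
run next job → 46; now {67, 68, 69, 75, 76, 77}
run next job → 67; now {68, 69, 75, 76, 77}
run next job → 68; now {69, 75, 76, 77}

43 → 62 → 63 → 56 → 65 → 66 → 54 → 46 → 67 → 68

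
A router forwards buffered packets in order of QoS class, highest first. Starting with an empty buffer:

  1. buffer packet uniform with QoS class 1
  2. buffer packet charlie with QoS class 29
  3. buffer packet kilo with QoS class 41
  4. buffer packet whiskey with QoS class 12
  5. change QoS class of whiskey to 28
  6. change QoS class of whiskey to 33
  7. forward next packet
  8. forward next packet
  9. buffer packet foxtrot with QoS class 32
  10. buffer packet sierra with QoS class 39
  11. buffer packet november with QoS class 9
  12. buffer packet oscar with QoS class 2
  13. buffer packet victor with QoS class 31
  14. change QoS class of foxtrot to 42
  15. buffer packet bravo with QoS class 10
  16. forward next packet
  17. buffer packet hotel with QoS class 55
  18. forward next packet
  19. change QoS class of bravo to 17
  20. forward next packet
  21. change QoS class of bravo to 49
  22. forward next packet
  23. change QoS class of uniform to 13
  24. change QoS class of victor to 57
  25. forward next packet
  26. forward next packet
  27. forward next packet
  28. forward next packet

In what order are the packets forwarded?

[kilo, whiskey, foxtrot, hotel, sierra, bravo, victor, charlie, uniform, november]

add uniform (QoS class 1) → {uniform:1}
add charlie (QoS class 29) → {charlie:29, uniform:1}
add kilo (QoS class 41) → {kilo:41, charlie:29, uniform:1}
add whiskey (QoS class 12) → {kilo:41, charlie:29, whiskey:12, uniform:1}
update whiskey to QoS class 28 → {kilo:41, charlie:29, whiskey:28, uniform:1}
update whiskey to QoS class 33 → {kilo:41, whiskey:33, charlie:29, uniform:1}
forward next packet → kilo; now {whiskey:33, charlie:29, uniform:1}
forward next packet → whiskey; now {charlie:29, uniform:1}
add foxtrot (QoS class 32) → {foxtrot:32, charlie:29, uniform:1}
add sierra (QoS class 39) → {sierra:39, foxtrot:32, charlie:29, uniform:1}
add november (QoS class 9) → {sierra:39, foxtrot:32, charlie:29, november:9, uniform:1}
add oscar (QoS class 2) → {sierra:39, foxtrot:32, charlie:29, november:9, oscar:2, uniform:1}
add victor (QoS class 31) → {sierra:39, foxtrot:32, victor:31, charlie:29, november:9, oscar:2, uniform:1}
update foxtrot to QoS class 42 → {foxtrot:42, sierra:39, victor:31, charlie:29, november:9, oscar:2, uniform:1}
add bravo (QoS class 10) → {foxtrot:42, sierra:39, victor:31, charlie:29, bravo:10, november:9, oscar:2, uniform:1}
forward next packet → foxtrot; now {sierra:39, victor:31, charlie:29, bravo:10, november:9, oscar:2, uniform:1}
add hotel (QoS class 55) → {hotel:55, sierra:39, victor:31, charlie:29, bravo:10, november:9, oscar:2, uniform:1}
forward next packet → hotel; now {sierra:39, victor:31, charlie:29, bravo:10, november:9, oscar:2, uniform:1}
update bravo to QoS class 17 → {sierra:39, victor:31, charlie:29, bravo:17, november:9, oscar:2, uniform:1}
forward next packet → sierra; now {victor:31, charlie:29, bravo:17, november:9, oscar:2, uniform:1}
update bravo to QoS class 49 → {bravo:49, victor:31, charlie:29, november:9, oscar:2, uniform:1}
forward next packet → bravo; now {victor:31, charlie:29, november:9, oscar:2, uniform:1}
update uniform to QoS class 13 → {victor:31, charlie:29, uniform:13, november:9, oscar:2}
update victor to QoS class 57 → {victor:57, charlie:29, uniform:13, november:9, oscar:2}
forward next packet → victor; now {charlie:29, uniform:13, november:9, oscar:2}
forward next packet → charlie; now {uniform:13, november:9, oscar:2}
forward next packet → uniform; now {november:9, oscar:2}
forward next packet → november; now {oscar:2}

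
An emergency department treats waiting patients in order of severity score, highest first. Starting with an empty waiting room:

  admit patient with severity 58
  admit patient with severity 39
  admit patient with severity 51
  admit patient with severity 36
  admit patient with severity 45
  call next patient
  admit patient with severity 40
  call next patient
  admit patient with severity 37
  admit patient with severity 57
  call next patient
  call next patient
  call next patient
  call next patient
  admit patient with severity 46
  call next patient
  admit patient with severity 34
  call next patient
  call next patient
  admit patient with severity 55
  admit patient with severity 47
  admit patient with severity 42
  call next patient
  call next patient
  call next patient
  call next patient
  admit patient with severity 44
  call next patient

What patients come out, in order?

58 → 51 → 57 → 45 → 40 → 39 → 46 → 37 → 36 → 55 → 47 → 42 → 34 → 44

insert 58 → {58}
insert 39 → {58, 39}
insert 51 → {58, 51, 39}
insert 36 → {58, 51, 39, 36}
insert 45 → {58, 51, 45, 39, 36}
call next patient → 58; now {51, 45, 39, 36}
insert 40 → {51, 45, 40, 39, 36}
call next patient → 51; now {45, 40, 39, 36}
insert 37 → {45, 40, 39, 37, 36}
insert 57 → {57, 45, 40, 39, 37, 36}
call next patient → 57; now {45, 40, 39, 37, 36}
call next patient → 45; now {40, 39, 37, 36}
call next patient → 40; now {39, 37, 36}
call next patient → 39; now {37, 36}
insert 46 → {46, 37, 36}
call next patient → 46; now {37, 36}
insert 34 → {37, 36, 34}
call next patient → 37; now {36, 34}
call next patient → 36; now {34}
insert 55 → {55, 34}
insert 47 → {55, 47, 34}
insert 42 → {55, 47, 42, 34}
call next patient → 55; now {47, 42, 34}
call next patient → 47; now {42, 34}
call next patient → 42; now {34}
call next patient → 34; now {}
insert 44 → {44}
call next patient → 44; now {}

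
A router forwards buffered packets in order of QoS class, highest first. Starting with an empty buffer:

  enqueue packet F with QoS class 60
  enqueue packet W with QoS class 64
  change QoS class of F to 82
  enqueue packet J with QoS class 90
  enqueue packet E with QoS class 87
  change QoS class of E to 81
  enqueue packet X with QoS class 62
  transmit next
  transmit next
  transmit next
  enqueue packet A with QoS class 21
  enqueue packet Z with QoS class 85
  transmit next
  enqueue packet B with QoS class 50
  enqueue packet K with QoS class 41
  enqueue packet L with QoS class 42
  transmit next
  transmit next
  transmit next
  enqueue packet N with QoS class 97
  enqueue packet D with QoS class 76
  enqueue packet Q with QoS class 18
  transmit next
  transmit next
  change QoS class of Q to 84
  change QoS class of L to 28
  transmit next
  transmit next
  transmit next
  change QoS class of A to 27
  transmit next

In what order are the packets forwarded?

J → F → E → Z → W → X → B → N → D → Q → K → L → A

add F (QoS class 60) → {F:60}
add W (QoS class 64) → {W:64, F:60}
update F to QoS class 82 → {F:82, W:64}
add J (QoS class 90) → {J:90, F:82, W:64}
add E (QoS class 87) → {J:90, E:87, F:82, W:64}
update E to QoS class 81 → {J:90, F:82, E:81, W:64}
add X (QoS class 62) → {J:90, F:82, E:81, W:64, X:62}
transmit next → J; now {F:82, E:81, W:64, X:62}
transmit next → F; now {E:81, W:64, X:62}
transmit next → E; now {W:64, X:62}
add A (QoS class 21) → {W:64, X:62, A:21}
add Z (QoS class 85) → {Z:85, W:64, X:62, A:21}
transmit next → Z; now {W:64, X:62, A:21}
add B (QoS class 50) → {W:64, X:62, B:50, A:21}
add K (QoS class 41) → {W:64, X:62, B:50, K:41, A:21}
add L (QoS class 42) → {W:64, X:62, B:50, L:42, K:41, A:21}
transmit next → W; now {X:62, B:50, L:42, K:41, A:21}
transmit next → X; now {B:50, L:42, K:41, A:21}
transmit next → B; now {L:42, K:41, A:21}
add N (QoS class 97) → {N:97, L:42, K:41, A:21}
add D (QoS class 76) → {N:97, D:76, L:42, K:41, A:21}
add Q (QoS class 18) → {N:97, D:76, L:42, K:41, A:21, Q:18}
transmit next → N; now {D:76, L:42, K:41, A:21, Q:18}
transmit next → D; now {L:42, K:41, A:21, Q:18}
update Q to QoS class 84 → {Q:84, L:42, K:41, A:21}
update L to QoS class 28 → {Q:84, K:41, L:28, A:21}
transmit next → Q; now {K:41, L:28, A:21}
transmit next → K; now {L:28, A:21}
transmit next → L; now {A:21}
update A to QoS class 27 → {A:27}
transmit next → A; now {}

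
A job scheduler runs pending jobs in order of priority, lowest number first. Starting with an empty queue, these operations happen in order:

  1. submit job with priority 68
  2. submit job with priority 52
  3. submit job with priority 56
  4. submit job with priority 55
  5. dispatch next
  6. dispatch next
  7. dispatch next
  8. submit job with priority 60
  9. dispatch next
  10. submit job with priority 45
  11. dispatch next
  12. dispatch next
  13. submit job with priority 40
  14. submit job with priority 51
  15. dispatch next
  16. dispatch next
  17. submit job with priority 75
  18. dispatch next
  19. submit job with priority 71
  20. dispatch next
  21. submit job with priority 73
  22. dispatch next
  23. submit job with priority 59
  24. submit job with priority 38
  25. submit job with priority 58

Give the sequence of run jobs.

52, 55, 56, 60, 45, 68, 40, 51, 75, 71, 73

insert 68 → {68}
insert 52 → {52, 68}
insert 56 → {52, 56, 68}
insert 55 → {52, 55, 56, 68}
dispatch next → 52; now {55, 56, 68}
dispatch next → 55; now {56, 68}
dispatch next → 56; now {68}
insert 60 → {60, 68}
dispatch next → 60; now {68}
insert 45 → {45, 68}
dispatch next → 45; now {68}
dispatch next → 68; now {}
insert 40 → {40}
insert 51 → {40, 51}
dispatch next → 40; now {51}
dispatch next → 51; now {}
insert 75 → {75}
dispatch next → 75; now {}
insert 71 → {71}
dispatch next → 71; now {}
insert 73 → {73}
dispatch next → 73; now {}
insert 59 → {59}
insert 38 → {38, 59}
insert 58 → {38, 58, 59}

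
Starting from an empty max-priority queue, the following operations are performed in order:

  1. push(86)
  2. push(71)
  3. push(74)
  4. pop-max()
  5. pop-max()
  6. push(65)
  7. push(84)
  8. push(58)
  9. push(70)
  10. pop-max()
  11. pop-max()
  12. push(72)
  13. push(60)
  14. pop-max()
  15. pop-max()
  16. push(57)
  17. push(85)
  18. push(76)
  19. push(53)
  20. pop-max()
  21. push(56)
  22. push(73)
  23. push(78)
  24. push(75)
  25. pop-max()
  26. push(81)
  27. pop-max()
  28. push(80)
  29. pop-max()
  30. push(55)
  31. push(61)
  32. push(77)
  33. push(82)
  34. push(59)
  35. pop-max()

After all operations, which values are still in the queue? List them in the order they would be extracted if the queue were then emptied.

insert 86 → {86}
insert 71 → {86, 71}
insert 74 → {86, 74, 71}
pop-max → 86; now {74, 71}
pop-max → 74; now {71}
insert 65 → {71, 65}
insert 84 → {84, 71, 65}
insert 58 → {84, 71, 65, 58}
insert 70 → {84, 71, 70, 65, 58}
pop-max → 84; now {71, 70, 65, 58}
pop-max → 71; now {70, 65, 58}
insert 72 → {72, 70, 65, 58}
insert 60 → {72, 70, 65, 60, 58}
pop-max → 72; now {70, 65, 60, 58}
pop-max → 70; now {65, 60, 58}
insert 57 → {65, 60, 58, 57}
insert 85 → {85, 65, 60, 58, 57}
insert 76 → {85, 76, 65, 60, 58, 57}
insert 53 → {85, 76, 65, 60, 58, 57, 53}
pop-max → 85; now {76, 65, 60, 58, 57, 53}
insert 56 → {76, 65, 60, 58, 57, 56, 53}
insert 73 → {76, 73, 65, 60, 58, 57, 56, 53}
insert 78 → {78, 76, 73, 65, 60, 58, 57, 56, 53}
insert 75 → {78, 76, 75, 73, 65, 60, 58, 57, 56, 53}
pop-max → 78; now {76, 75, 73, 65, 60, 58, 57, 56, 53}
insert 81 → {81, 76, 75, 73, 65, 60, 58, 57, 56, 53}
pop-max → 81; now {76, 75, 73, 65, 60, 58, 57, 56, 53}
insert 80 → {80, 76, 75, 73, 65, 60, 58, 57, 56, 53}
pop-max → 80; now {76, 75, 73, 65, 60, 58, 57, 56, 53}
insert 55 → {76, 75, 73, 65, 60, 58, 57, 56, 55, 53}
insert 61 → {76, 75, 73, 65, 61, 60, 58, 57, 56, 55, 53}
insert 77 → {77, 76, 75, 73, 65, 61, 60, 58, 57, 56, 55, 53}
insert 82 → {82, 77, 76, 75, 73, 65, 61, 60, 58, 57, 56, 55, 53}
insert 59 → {82, 77, 76, 75, 73, 65, 61, 60, 59, 58, 57, 56, 55, 53}
pop-max → 82; now {77, 76, 75, 73, 65, 61, 60, 59, 58, 57, 56, 55, 53}

77, 76, 75, 73, 65, 61, 60, 59, 58, 57, 56, 55, 53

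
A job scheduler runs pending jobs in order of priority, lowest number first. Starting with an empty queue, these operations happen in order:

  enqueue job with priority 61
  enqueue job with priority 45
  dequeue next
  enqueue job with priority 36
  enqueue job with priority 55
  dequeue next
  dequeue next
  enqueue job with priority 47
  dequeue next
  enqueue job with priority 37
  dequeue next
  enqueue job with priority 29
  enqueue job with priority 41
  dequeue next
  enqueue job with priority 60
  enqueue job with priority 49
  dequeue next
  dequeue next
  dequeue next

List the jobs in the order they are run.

insert 61 → {61}
insert 45 → {45, 61}
dequeue next → 45; now {61}
insert 36 → {36, 61}
insert 55 → {36, 55, 61}
dequeue next → 36; now {55, 61}
dequeue next → 55; now {61}
insert 47 → {47, 61}
dequeue next → 47; now {61}
insert 37 → {37, 61}
dequeue next → 37; now {61}
insert 29 → {29, 61}
insert 41 → {29, 41, 61}
dequeue next → 29; now {41, 61}
insert 60 → {41, 60, 61}
insert 49 → {41, 49, 60, 61}
dequeue next → 41; now {49, 60, 61}
dequeue next → 49; now {60, 61}
dequeue next → 60; now {61}

[45, 36, 55, 47, 37, 29, 41, 49, 60]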